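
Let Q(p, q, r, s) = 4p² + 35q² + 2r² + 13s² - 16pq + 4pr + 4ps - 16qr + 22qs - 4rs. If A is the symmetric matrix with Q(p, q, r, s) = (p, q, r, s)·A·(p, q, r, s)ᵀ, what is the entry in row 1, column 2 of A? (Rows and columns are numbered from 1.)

-8

The coefficient of p·q in Q is -16. For a symmetric A this equals A[1,2] + A[2,1] = 2·A[1,2].
So A[1,2] = -16/2 = -8.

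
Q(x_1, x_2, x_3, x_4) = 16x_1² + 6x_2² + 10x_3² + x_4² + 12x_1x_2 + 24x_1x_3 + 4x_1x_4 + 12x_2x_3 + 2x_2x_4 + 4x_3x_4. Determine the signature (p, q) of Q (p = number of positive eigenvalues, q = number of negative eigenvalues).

The associated matrix is A = [[16, 6, 12, 2], [6, 6, 6, 1], [12, 6, 10, 2], [2, 1, 2, 1]].
Row-reducing A symmetrically gives the diagonal entries 16, 15/4, 2/5, 1/3.
So there are 4 positive pivots.

(4, 0)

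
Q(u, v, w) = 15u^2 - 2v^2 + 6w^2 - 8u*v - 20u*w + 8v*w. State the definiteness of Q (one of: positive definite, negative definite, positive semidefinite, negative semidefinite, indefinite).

The associated matrix is A = [[15, -4, -10], [-4, -2, 4], [-10, 4, 6]].
Symmetric row and column elimination reduces A to a congruent diagonal form with pivots 15, -46/15, -2/23.
Counting signs: 1 positive, 2 negative.
Hence Q is indefinite.

indefinite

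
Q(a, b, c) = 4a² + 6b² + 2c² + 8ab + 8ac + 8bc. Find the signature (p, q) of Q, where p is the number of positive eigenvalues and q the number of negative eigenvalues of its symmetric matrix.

(2, 1)

The symmetric matrix is A = [[4, 4, 4], [4, 6, 4], [4, 4, 2]].
Row-reducing A symmetrically gives the diagonal entries 4, 2, -2.
Counting signs: 2 positive, 1 negative.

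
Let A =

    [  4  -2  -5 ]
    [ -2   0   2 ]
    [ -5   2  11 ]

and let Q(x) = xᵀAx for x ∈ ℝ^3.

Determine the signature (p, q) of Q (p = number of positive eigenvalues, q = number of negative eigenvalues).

(2, 1)

Row-reducing A symmetrically gives the diagonal entries 4, -1, 5.
So there are 2 positive, 1 negative pivots.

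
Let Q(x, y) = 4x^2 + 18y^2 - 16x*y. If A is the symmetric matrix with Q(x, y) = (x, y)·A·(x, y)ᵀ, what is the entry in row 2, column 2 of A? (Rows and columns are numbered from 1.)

The coefficient of y^2 in Q is 18, and that is exactly A[2,2].

18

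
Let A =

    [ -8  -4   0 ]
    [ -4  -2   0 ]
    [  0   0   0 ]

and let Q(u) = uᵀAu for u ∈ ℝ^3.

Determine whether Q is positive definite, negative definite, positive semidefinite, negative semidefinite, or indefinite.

Row-reducing A symmetrically gives the diagonal entries -8, 0, 0.
That gives 1 negative, 2 zero pivots.
Hence Q is negative semidefinite.

negative semidefinite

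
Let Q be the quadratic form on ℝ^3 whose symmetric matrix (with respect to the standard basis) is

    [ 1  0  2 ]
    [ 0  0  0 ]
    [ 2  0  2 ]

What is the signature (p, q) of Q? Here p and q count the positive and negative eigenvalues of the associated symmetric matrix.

Symmetric row and column elimination reduces A to a congruent diagonal form with pivots 1, 0, -2.
Counting signs: 1 positive, 1 negative, 1 zero.

(1, 1)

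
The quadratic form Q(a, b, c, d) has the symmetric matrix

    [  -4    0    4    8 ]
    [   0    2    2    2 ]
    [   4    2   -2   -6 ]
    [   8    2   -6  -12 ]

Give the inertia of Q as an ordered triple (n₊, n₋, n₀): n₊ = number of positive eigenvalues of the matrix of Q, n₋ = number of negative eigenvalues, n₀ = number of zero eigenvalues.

Symmetric row and column elimination reduces A to a congruent diagonal form with pivots -4, 2, 0, 2.
That gives 2 positive, 1 negative, 1 zero pivots.

(2, 1, 1)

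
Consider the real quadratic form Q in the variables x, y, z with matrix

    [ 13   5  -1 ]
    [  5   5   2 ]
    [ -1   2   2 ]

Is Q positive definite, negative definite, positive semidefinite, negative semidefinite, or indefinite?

Leading principal minors: Δ_1 = 13, Δ_2 = 40, Δ_3 = 3.
All leading principal minors are positive, so by Sylvester's criterion Q is positive definite.

positive definite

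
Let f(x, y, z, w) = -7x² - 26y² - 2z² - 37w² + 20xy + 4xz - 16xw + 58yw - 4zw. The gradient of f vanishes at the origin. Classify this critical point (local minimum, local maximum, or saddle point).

local maximum

The Hessian at the origin is H = [[-14, 20, 4, -16], [20, -52, 0, 58], [4, 0, -4, -4], [-16, 58, -4, -74]].
Congruent diagonalization of H (simultaneous row and column reduction) yields pivots -14, -164/7, -60/41, -3.
That gives 4 negative pivots.
H is negative definite, so the origin is a strict local maximum.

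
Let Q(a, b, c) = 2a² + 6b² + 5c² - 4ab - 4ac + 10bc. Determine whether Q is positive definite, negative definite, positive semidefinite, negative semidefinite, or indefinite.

The associated matrix is A = [[2, -2, -2], [-2, 6, 5], [-2, 5, 5]].
An LDLᵀ factorisation of A has diagonal entries 2, 4, 3/4.
So there are 3 positive pivots.
Hence Q is positive definite.

positive definite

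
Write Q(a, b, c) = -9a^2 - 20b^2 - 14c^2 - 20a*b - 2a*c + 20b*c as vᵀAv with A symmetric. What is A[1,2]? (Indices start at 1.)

The coefficient of a·b in Q is -20. For a symmetric A this equals A[1,2] + A[2,1] = 2·A[1,2].
So A[1,2] = -20/2 = -10.

-10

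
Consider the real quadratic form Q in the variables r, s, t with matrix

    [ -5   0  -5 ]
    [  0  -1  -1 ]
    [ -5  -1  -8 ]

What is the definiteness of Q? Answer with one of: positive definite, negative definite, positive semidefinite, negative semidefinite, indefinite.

Leading principal minors: Δ_1 = -5, Δ_2 = 5, Δ_3 = -10.
The signs alternate starting with Δ_1 < 0, so by Sylvester's criterion Q is negative definite.

negative definite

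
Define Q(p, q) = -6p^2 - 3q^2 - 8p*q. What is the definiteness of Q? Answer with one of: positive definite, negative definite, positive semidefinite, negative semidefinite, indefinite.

The symmetric matrix of Q is A = [[-6, -4], [-4, -3]].
Leading principal minors: Δ_1 = -6, Δ_2 = 2.
The signs alternate starting with Δ_1 < 0, so by Sylvester's criterion Q is negative definite.

negative definite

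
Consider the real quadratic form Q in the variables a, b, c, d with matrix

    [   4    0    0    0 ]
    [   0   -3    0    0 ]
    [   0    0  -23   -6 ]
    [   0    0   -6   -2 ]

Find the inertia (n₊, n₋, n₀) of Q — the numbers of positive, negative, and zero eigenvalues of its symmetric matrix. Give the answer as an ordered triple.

Row-reducing A symmetrically gives the diagonal entries 4, -3, -23, -10/23.
So there are 1 positive, 3 negative pivots.

(1, 3, 0)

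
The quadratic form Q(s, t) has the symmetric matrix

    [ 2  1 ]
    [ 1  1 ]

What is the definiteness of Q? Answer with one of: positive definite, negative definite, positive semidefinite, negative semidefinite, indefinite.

positive definite

For the 2×2 matrix [[2, 1], [1, 1]]: det = 2·1 − (1)² = 1, trace = 3.
det > 0 so both eigenvalues share the sign of the trace; trace = 3 > 0 ⇒ both positive.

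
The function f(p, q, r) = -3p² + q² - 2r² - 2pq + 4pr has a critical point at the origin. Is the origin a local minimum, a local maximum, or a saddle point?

The Hessian at the origin is H = [[-6, -2, 4], [-2, 2, 0], [4, 0, -4]].
An LDLᵀ factorisation of H has diagonal entries -6, 8/3, -2.
Counting signs: 1 positive, 2 negative.
H is indefinite, so the origin is a saddle point.

saddle point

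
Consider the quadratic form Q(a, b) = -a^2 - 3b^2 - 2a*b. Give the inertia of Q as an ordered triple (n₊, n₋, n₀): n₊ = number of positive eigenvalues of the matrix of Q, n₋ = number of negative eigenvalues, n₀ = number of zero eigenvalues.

(0, 2, 0)

The symmetric matrix is A = [[-1, -1], [-1, -3]].
Applying the same elementary operations to the rows and columns of A produces a congruent diagonal matrix with entries -1, -2.
So there are 2 negative pivots.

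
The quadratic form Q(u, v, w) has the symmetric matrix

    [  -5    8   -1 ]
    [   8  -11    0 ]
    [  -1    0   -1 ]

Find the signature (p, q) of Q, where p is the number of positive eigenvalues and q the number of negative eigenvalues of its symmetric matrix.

(1, 2)

Row-reducing A symmetrically gives the diagonal entries -5, 9/5, -20/9.
So there are 1 positive, 2 negative pivots.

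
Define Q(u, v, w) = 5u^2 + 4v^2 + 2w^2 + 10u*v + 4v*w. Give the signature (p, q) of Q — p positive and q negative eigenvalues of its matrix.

The symmetric matrix is A = [[5, 5, 0], [5, 4, 2], [0, 2, 2]].
Congruent diagonalization of A (simultaneous row and column reduction) yields pivots 5, -1, 6.
So there are 2 positive, 1 negative pivots.

(2, 1)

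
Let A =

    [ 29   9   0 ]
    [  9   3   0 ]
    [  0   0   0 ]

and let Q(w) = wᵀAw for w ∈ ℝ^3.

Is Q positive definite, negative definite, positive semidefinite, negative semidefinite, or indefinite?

positive semidefinite

Symmetric row and column elimination reduces A to a congruent diagonal form with pivots 29, 6/29, 0.
That gives 2 positive, 1 zero pivots.
Hence Q is positive semidefinite.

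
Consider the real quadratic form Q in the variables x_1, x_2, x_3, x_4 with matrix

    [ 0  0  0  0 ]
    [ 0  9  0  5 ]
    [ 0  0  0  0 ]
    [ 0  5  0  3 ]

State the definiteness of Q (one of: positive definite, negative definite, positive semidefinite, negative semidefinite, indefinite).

Symmetric row and column elimination reduces A to a congruent diagonal form with pivots 0, 9, 0, 2/9.
So there are 2 positive, 2 zero pivots.
Hence Q is positive semidefinite.

positive semidefinite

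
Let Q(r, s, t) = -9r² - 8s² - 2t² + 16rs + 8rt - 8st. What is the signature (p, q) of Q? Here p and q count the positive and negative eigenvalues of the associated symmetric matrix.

The symmetric matrix is A = [[-9, 8, 4], [8, -8, -4], [4, -4, -2]].
Congruent diagonalization of A (simultaneous row and column reduction) yields pivots -9, -8/9, 0.
So there are 2 negative, 1 zero pivots.

(0, 2)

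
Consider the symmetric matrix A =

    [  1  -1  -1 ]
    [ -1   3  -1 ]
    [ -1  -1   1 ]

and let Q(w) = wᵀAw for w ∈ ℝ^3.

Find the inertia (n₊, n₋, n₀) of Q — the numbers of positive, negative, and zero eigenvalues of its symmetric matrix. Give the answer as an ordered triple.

(2, 1, 0)

Applying the same elementary operations to the rows and columns of A produces a congruent diagonal matrix with entries 1, 2, -2.
Counting signs: 2 positive, 1 negative.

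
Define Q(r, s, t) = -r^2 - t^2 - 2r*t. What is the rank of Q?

1

The associated matrix is A = [[-1, 0, -1], [0, 0, 0], [-1, 0, -1]].
Row-reducing A symmetrically gives the diagonal entries -1, 0, 0.
So there are 1 negative, 2 zero pivots.
The rank is the number of nonzero pivots: 1.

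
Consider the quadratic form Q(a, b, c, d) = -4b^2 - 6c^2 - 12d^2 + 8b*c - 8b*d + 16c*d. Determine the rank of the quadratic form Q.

The symmetric matrix is A = [[0, 0, 0, 0], [0, -4, 4, -4], [0, 4, -6, 8], [0, -4, 8, -12]].
Congruent diagonalization of A (simultaneous row and column reduction) yields pivots 0, -4, -2, 0.
Counting signs: 2 negative, 2 zero.
The rank is the number of nonzero pivots: 2.

2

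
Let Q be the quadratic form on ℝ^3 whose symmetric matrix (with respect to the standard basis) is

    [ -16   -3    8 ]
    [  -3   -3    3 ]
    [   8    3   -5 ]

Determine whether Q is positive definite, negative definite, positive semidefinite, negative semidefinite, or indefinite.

negative definite

Leading principal minors: Δ_1 = -16, Δ_2 = 39, Δ_3 = -3.
The signs alternate starting with Δ_1 < 0, so by Sylvester's criterion Q is negative definite.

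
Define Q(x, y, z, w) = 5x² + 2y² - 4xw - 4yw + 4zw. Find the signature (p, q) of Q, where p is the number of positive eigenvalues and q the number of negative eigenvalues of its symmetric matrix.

(3, 1)

The symmetric matrix is A = [[5, 0, 0, -2], [0, 2, 0, -2], [0, 0, 0, 2], [-2, -2, 2, 0]].
By Sylvester's law of inertia any congruent diagonalization of A has 3 positive, 1 negative and 0 zero entries.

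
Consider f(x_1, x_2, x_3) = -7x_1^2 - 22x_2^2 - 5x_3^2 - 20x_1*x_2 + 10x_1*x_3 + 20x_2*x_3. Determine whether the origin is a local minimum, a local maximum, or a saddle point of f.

local maximum

The Hessian at the origin is H = [[-14, -20, 10], [-20, -44, 20], [10, 20, -10]].
Applying the same elementary operations to the rows and columns of H produces a congruent diagonal matrix with entries -14, -108/7, -20/27.
So there are 3 negative pivots.
H is negative definite, so the origin is a strict local maximum.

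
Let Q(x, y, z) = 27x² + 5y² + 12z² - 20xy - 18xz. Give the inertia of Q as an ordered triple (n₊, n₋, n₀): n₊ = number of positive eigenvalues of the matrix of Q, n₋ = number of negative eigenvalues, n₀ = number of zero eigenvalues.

The associated matrix is A = [[27, -10, -9], [-10, 5, 0], [-9, 0, 12]].
Congruent diagonalization of A (simultaneous row and column reduction) yields pivots 27, 35/27, 3/7.
That gives 3 positive pivots.

(3, 0, 0)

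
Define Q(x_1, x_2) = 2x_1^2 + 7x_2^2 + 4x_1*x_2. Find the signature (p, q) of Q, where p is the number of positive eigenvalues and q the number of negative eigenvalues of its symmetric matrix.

The symmetric matrix is A = [[2, 2], [2, 7]].
Symmetric row and column elimination reduces A to a congruent diagonal form with pivots 2, 5.
Counting signs: 2 positive.

(2, 0)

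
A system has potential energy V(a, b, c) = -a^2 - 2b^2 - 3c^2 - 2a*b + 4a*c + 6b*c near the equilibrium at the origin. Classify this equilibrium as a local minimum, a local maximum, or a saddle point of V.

saddle point

The Hessian at the origin is H = [[-2, -2, 4], [-2, -4, 6], [4, 6, -6]].
Symmetric row and column elimination reduces H to a congruent diagonal form with pivots -2, -2, 4.
Counting signs: 1 positive, 2 negative.
H is indefinite, so the origin is a saddle point.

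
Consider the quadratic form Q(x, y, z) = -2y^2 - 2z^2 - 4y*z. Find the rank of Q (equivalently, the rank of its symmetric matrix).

1

The associated matrix is A = [[0, 0, 0], [0, -2, -2], [0, -2, -2]].
Congruent diagonalization of A (simultaneous row and column reduction) yields pivots 0, -2, 0.
So there are 1 negative, 2 zero pivots.
The rank is the number of nonzero pivots: 1.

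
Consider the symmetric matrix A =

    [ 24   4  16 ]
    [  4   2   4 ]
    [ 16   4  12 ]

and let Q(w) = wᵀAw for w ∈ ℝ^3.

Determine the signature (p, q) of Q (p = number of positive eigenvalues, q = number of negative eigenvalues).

Applying the same elementary operations to the rows and columns of A produces a congruent diagonal matrix with entries 24, 4/3, 0.
So there are 2 positive, 1 zero pivots.

(2, 0)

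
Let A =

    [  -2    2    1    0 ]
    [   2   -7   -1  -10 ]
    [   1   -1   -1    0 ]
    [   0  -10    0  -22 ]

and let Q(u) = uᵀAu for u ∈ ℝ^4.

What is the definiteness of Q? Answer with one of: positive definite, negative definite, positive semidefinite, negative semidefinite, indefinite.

Row-reducing A symmetrically gives the diagonal entries -2, -5, -1/2, -2.
That gives 4 negative pivots.
Hence Q is negative definite.

negative definite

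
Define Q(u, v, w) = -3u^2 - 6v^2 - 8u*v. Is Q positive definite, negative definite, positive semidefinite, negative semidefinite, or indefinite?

The symmetric matrix is A = [[-3, -4, 0], [-4, -6, 0], [0, 0, 0]].
Symmetric row and column elimination reduces A to a congruent diagonal form with pivots -3, -2/3, 0.
So there are 2 negative, 1 zero pivots.
Hence Q is negative semidefinite.

negative semidefinite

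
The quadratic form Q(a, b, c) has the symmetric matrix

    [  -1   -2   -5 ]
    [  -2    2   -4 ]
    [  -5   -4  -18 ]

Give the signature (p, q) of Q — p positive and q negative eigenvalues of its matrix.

Congruent diagonalization of A (simultaneous row and column reduction) yields pivots -1, 6, 1.
So there are 2 positive, 1 negative pivots.

(2, 1)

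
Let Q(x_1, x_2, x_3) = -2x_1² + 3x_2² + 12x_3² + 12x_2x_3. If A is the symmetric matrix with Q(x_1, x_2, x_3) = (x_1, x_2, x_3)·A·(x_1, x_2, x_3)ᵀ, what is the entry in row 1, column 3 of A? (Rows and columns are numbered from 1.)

The coefficient of x_1·x_3 in Q is 0. For a symmetric A this equals A[1,3] + A[3,1] = 2·A[1,3].
So A[1,3] = 0/2 = 0.

0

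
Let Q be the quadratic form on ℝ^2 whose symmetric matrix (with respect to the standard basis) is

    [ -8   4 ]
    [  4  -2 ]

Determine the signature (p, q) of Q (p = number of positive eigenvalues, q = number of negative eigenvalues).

Applying the same elementary operations to the rows and columns of A produces a congruent diagonal matrix with entries -8, 0.
So there are 1 negative, 1 zero pivots.

(0, 1)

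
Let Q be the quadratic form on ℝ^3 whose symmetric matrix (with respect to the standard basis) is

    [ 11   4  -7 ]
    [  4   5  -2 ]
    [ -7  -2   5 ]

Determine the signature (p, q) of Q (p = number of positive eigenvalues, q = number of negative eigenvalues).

(3, 0)

Row-reducing A symmetrically gives the diagonal entries 11, 39/11, 6/13.
Counting signs: 3 positive.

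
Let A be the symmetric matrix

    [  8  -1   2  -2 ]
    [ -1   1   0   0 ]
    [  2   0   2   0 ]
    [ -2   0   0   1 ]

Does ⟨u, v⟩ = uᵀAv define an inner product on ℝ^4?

An LDLᵀ factorisation of A has diagonal entries 8, 7/8, 10/7, 1/5.
So there are 4 positive pivots.
Hence Q is positive definite.
⟨·,·⟩ is an inner product exactly when A is positive definite.

yes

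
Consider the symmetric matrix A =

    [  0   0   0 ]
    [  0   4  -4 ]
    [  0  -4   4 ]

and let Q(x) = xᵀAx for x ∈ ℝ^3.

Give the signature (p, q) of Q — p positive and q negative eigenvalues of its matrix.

Symmetric row and column elimination reduces A to a congruent diagonal form with pivots 0, 4, 0.
That gives 1 positive, 2 zero pivots.

(1, 0)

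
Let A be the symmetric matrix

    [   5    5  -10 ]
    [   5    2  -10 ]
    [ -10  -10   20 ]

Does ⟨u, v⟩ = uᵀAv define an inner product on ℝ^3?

Symmetric row and column elimination reduces A to a congruent diagonal form with pivots 5, -3, 0.
Counting signs: 1 positive, 1 negative, 1 zero.
Hence Q is indefinite.
⟨·,·⟩ is an inner product exactly when A is positive definite.

no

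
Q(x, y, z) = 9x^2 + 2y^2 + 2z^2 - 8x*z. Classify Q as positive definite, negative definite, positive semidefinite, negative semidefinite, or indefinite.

positive definite

The symmetric matrix of Q is A = [[9, 0, -4], [0, 2, 0], [-4, 0, 2]].
Leading principal minors: Δ_1 = 9, Δ_2 = 18, Δ_3 = 4.
All leading principal minors are positive, so by Sylvester's criterion Q is positive definite.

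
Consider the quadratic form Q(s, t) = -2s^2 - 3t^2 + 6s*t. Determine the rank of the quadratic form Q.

The associated matrix is A = [[-2, 3], [3, -3]].
Congruent diagonalization of A (simultaneous row and column reduction) yields pivots -2, 3/2.
That gives 1 positive, 1 negative pivots.
The rank is the number of nonzero pivots: 2.

2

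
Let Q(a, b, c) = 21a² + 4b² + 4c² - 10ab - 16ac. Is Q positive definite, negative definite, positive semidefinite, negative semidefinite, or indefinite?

indefinite

Write A = [[21, -5, -8], [-5, 4, 0], [-8, 0, 4]].
An LDLᵀ factorisation of A has diagonal entries 21, 59/21, -20/59.
Counting signs: 2 positive, 1 negative.
Hence Q is indefinite.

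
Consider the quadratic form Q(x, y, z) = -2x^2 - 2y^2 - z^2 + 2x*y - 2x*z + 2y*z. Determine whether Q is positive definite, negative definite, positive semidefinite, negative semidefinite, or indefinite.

The symmetric matrix of Q is A = [[-2, 1, -1], [1, -2, 1], [-1, 1, -1]].
Leading principal minors: Δ_1 = -2, Δ_2 = 3, Δ_3 = -1.
The signs alternate starting with Δ_1 < 0, so by Sylvester's criterion Q is negative definite.

negative definite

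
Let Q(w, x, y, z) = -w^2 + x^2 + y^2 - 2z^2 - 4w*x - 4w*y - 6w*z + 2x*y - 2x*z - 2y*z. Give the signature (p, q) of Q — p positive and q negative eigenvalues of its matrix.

The symmetric matrix is A = [[-1, -2, -2, -3], [-2, 1, 1, -1], [-2, 1, 1, -1], [-3, -1, -1, -2]].
Congruent diagonalization of A (simultaneous row and column reduction) yields pivots -1, 5, 0, 2.
So there are 2 positive, 1 negative, 1 zero pivots.

(2, 1)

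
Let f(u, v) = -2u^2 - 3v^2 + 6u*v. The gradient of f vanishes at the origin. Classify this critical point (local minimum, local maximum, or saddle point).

saddle point

The Hessian at the origin is H = [[-4, 6], [6, -6]].
det H = -4·-6 − (6)² = -12 < 0, so H is indefinite.
Therefore the origin is a saddle point.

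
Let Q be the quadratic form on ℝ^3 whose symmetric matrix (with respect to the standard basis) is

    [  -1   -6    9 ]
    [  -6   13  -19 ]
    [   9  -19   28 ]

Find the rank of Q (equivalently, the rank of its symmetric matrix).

3

Row-reducing A symmetrically gives the diagonal entries -1, 49, 12/49.
So there are 2 positive, 1 negative pivots.
The rank is the number of nonzero pivots: 3.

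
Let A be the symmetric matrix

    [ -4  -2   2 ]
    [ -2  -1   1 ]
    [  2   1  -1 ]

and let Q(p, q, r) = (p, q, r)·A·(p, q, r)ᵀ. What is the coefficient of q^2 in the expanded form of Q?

The coefficient of q^2 is the diagonal entry A[2,2] = -1.

-1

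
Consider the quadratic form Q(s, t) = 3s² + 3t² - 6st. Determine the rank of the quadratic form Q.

1

The associated matrix is A = [[3, -3], [-3, 3]].
Row-reducing A symmetrically gives the diagonal entries 3, 0.
So there are 1 positive, 1 zero pivots.
The rank is the number of nonzero pivots: 1.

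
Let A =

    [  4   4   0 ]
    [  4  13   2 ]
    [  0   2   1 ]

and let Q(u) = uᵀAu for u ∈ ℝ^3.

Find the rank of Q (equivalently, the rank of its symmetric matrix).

3

Symmetric row and column elimination reduces A to a congruent diagonal form with pivots 4, 9, 5/9.
That gives 3 positive pivots.
The rank is the number of nonzero pivots: 3.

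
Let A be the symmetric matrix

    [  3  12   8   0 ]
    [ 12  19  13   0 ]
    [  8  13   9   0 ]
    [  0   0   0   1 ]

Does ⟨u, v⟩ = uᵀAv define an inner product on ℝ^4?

Congruent diagonalization of A (simultaneous row and column reduction) yields pivots 3, -29, 10/87, 1.
That gives 3 positive, 1 negative pivots.
Hence Q is indefinite.
⟨·,·⟩ is an inner product exactly when A is positive definite.

no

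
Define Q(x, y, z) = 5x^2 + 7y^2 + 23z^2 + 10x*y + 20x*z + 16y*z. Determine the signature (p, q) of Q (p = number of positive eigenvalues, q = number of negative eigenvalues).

(3, 0)

Write A = [[5, 5, 10], [5, 7, 8], [10, 8, 23]].
Row-reducing A symmetrically gives the diagonal entries 5, 2, 1.
Counting signs: 3 positive.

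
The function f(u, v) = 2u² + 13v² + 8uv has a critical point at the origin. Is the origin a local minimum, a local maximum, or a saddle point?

The Hessian at the origin is H = [[4, 8], [8, 26]].
det H = 4·26 − (8)² = 40 > 0 and H[1,1] = 4 > 0, so H is positive definite.
Therefore the origin is a local minimum.

local minimum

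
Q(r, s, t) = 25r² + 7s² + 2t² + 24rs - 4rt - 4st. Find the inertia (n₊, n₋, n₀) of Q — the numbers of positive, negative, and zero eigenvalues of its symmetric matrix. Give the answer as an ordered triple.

Write A = [[25, 12, -2], [12, 7, -2], [-2, -2, 2]].
Symmetric row and column elimination reduces A to a congruent diagonal form with pivots 25, 31/25, 30/31.
Counting signs: 3 positive.

(3, 0, 0)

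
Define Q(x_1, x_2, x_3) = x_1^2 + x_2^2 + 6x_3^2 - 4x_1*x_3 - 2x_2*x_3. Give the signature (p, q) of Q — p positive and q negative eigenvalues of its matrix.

Write A = [[1, 0, -2], [0, 1, -1], [-2, -1, 6]].
An LDLᵀ factorisation of A has diagonal entries 1, 1, 1.
Counting signs: 3 positive.

(3, 0)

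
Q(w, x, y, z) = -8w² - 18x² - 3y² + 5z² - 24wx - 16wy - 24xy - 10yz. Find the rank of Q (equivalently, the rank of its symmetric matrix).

The associated matrix is A = [[-8, -12, -8, 0], [-12, -18, -12, 0], [-8, -12, -3, -5], [0, 0, -5, 5]].
Congruent diagonalization of A (simultaneous row and column reduction) yields pivots -8, 0, 5, 0.
So there are 1 positive, 1 negative, 2 zero pivots.
The rank is the number of nonzero pivots: 2.

2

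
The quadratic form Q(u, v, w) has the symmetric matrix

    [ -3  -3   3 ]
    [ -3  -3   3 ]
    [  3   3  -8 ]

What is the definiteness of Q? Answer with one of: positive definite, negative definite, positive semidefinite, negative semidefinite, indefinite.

negative semidefinite

Symmetric row and column elimination reduces A to a congruent diagonal form with pivots -3, 0, -5.
Counting signs: 2 negative, 1 zero.
Hence Q is negative semidefinite.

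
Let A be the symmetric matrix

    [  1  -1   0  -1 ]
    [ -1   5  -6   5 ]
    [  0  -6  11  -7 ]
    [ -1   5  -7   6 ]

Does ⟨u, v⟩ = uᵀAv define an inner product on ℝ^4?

yes

Leading principal minors: Δ_1 = 1, Δ_2 = 4, Δ_3 = 8, Δ_4 = 4.
All leading principal minors are positive, so by Sylvester's criterion Q is positive definite.
⟨·,·⟩ is an inner product exactly when A is positive definite.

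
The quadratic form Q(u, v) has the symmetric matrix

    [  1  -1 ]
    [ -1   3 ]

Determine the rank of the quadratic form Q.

Congruent diagonalization of A (simultaneous row and column reduction) yields pivots 1, 2.
Counting signs: 2 positive.
The rank is the number of nonzero pivots: 2.

2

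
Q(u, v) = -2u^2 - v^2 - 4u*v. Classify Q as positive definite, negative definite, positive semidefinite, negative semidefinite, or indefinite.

Write A = [[-2, -2], [-2, -1]].
Row-reducing A symmetrically gives the diagonal entries -2, 1.
Counting signs: 1 positive, 1 negative.
Hence Q is indefinite.

indefinite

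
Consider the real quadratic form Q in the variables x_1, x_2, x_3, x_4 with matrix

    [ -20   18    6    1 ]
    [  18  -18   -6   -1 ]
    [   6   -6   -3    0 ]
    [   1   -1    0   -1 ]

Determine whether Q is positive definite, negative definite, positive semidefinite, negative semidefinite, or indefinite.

negative definite

Leading principal minors: Δ_1 = -20, Δ_2 = 36, Δ_3 = -36, Δ_4 = 30.
The signs alternate starting with Δ_1 < 0, so by Sylvester's criterion Q is negative definite.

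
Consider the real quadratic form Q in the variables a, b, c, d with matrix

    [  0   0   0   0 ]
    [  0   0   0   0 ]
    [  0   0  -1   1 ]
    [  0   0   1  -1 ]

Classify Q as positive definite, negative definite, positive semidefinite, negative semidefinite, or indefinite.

negative semidefinite

Row-reducing A symmetrically gives the diagonal entries 0, 0, -1, 0.
Counting signs: 1 negative, 3 zero.
Hence Q is negative semidefinite.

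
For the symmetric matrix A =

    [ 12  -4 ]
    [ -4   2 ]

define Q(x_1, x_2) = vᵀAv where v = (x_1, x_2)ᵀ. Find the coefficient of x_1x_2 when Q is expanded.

The coefficient of x_1x_2 is A[1,2] + A[2,1] = 2·(-4) = -8.

-8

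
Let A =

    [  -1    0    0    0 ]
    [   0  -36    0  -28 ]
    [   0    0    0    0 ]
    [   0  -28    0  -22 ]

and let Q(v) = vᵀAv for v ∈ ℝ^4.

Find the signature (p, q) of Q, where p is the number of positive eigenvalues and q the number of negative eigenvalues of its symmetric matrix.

(0, 3)

Symmetric row and column elimination reduces A to a congruent diagonal form with pivots -1, -36, 0, -2/9.
Counting signs: 3 negative, 1 zero.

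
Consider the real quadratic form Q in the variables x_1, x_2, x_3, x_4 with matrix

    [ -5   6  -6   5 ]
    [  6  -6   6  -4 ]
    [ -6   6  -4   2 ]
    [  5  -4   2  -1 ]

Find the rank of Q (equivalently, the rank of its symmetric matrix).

4

An LDLᵀ factorisation of A has diagonal entries -5, 6/5, 2, -4/3.
So there are 2 positive, 2 negative pivots.
The rank is the number of nonzero pivots: 4.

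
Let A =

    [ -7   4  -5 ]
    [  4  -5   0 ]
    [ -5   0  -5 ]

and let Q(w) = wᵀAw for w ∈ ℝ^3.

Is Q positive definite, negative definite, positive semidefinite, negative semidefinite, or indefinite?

Row-reducing A symmetrically gives the diagonal entries -7, -19/7, 30/19.
So there are 1 positive, 2 negative pivots.
Hence Q is indefinite.

indefinite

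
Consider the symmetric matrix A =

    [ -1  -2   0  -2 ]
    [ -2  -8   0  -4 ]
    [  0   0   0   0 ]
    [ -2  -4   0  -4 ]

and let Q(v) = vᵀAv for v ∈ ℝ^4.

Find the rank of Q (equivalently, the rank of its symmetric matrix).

Symmetric row and column elimination reduces A to a congruent diagonal form with pivots -1, -4, 0, 0.
So there are 2 negative, 2 zero pivots.
The rank is the number of nonzero pivots: 2.

2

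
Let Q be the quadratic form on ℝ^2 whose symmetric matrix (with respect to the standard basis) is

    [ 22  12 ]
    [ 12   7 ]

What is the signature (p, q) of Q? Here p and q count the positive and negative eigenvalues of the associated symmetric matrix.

Applying the same elementary operations to the rows and columns of A produces a congruent diagonal matrix with entries 22, 5/11.
That gives 2 positive pivots.

(2, 0)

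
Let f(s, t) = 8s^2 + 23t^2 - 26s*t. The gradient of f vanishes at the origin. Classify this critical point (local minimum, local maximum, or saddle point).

The Hessian at the origin is H = [[16, -26], [-26, 46]].
det H = 16·46 − (-26)² = 60 > 0 and H[1,1] = 16 > 0, so H is positive definite.
Therefore the origin is a local minimum.

local minimum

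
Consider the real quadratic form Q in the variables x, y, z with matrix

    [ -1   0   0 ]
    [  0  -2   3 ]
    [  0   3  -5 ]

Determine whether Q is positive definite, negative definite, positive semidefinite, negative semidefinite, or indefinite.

negative definite

Leading principal minors: Δ_1 = -1, Δ_2 = 2, Δ_3 = -1.
The signs alternate starting with Δ_1 < 0, so by Sylvester's criterion Q is negative definite.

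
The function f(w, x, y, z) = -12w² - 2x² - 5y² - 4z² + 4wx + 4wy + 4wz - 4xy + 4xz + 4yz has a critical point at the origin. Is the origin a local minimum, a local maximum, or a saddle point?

The Hessian at the origin is H = [[-24, 4, 4, 4], [4, -4, -4, 4], [4, -4, -10, 4], [4, 4, 4, -8]].
Congruent diagonalization of H (simultaneous row and column reduction) yields pivots -24, -10/3, -6, -4/5.
Counting signs: 4 negative.
H is negative definite, so the origin is a strict local maximum.

local maximum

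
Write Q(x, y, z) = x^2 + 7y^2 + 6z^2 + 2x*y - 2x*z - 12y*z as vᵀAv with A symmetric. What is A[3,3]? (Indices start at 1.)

The coefficient of z^2 in Q is 6, and that is exactly A[3,3].

6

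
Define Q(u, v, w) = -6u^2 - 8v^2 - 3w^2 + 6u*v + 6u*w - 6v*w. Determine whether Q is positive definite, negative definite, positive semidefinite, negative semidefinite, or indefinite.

The symmetric matrix is A = [[-6, 3, 3], [3, -8, -3], [3, -3, -3]].
Row-reducing A symmetrically gives the diagonal entries -6, -13/2, -15/13.
That gives 3 negative pivots.
Hence Q is negative definite.

negative definite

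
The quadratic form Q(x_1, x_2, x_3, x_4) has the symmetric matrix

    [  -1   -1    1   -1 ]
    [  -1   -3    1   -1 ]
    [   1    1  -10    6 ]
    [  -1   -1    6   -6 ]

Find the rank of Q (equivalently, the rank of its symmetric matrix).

An LDLᵀ factorisation of A has diagonal entries -1, -2, -9, -20/9.
So there are 4 negative pivots.
The rank is the number of nonzero pivots: 4.

4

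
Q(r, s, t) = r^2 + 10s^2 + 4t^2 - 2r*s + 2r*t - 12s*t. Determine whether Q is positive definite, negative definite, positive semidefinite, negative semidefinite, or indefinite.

The symmetric matrix is A = [[1, -1, 1], [-1, 10, -6], [1, -6, 4]].
Congruent diagonalization of A (simultaneous row and column reduction) yields pivots 1, 9, 2/9.
Counting signs: 3 positive.
Hence Q is positive definite.

positive definite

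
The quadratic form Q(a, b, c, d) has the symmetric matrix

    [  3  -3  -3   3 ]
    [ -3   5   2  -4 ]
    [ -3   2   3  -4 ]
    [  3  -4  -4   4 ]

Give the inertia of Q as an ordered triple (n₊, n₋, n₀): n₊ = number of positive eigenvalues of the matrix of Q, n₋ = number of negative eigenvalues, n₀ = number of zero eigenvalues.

An LDLᵀ factorisation of A has diagonal entries 3, 2, -1/2, 5.
That gives 3 positive, 1 negative pivots.

(3, 1, 0)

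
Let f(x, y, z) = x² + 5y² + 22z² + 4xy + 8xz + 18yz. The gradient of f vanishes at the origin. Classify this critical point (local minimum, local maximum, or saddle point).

The Hessian at the origin is H = [[2, 4, 8], [4, 10, 18], [8, 18, 44]].
Applying the same elementary operations to the rows and columns of H produces a congruent diagonal matrix with entries 2, 2, 10.
That gives 3 positive pivots.
H is positive definite, so the origin is a strict local minimum.

local minimum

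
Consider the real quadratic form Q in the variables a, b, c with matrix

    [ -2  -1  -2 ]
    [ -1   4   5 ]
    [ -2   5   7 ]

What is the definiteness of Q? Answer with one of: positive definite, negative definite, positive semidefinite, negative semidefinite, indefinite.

Row-reducing A symmetrically gives the diagonal entries -2, 9/2, 1.
That gives 2 positive, 1 negative pivots.
Hence Q is indefinite.

indefinite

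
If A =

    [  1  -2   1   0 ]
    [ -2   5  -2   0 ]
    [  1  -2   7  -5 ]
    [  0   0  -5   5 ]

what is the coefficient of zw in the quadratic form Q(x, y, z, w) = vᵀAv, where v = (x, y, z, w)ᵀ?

-10

The coefficient of zw is A[3,4] + A[4,3] = 2·(-5) = -10.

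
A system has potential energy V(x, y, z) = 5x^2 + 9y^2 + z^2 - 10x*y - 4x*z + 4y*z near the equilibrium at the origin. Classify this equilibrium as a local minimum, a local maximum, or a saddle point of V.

local minimum

The Hessian at the origin is H = [[10, -10, -4], [-10, 18, 4], [-4, 4, 2]].
Congruent diagonalization of H (simultaneous row and column reduction) yields pivots 10, 8, 2/5.
That gives 3 positive pivots.
H is positive definite, so the origin is a strict local minimum.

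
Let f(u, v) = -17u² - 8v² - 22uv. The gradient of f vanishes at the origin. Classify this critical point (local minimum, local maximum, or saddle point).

The Hessian at the origin is H = [[-34, -22], [-22, -16]].
det H = -34·-16 − (-22)² = 60 > 0 and H[1,1] = -34 < 0, so H is negative definite.
Therefore the origin is a local maximum.

local maximum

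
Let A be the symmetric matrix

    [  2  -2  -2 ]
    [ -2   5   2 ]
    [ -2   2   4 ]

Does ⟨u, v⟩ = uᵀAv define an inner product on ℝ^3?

yes

Leading principal minors: Δ_1 = 2, Δ_2 = 6, Δ_3 = 12.
All leading principal minors are positive, so by Sylvester's criterion Q is positive definite.
⟨·,·⟩ is an inner product exactly when A is positive definite.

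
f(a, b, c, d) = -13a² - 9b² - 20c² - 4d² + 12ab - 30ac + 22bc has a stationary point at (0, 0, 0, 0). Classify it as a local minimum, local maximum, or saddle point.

local maximum

The Hessian at the origin is H = [[-26, 12, -30, 0], [12, -18, 22, 0], [-30, 22, -40, 0], [0, 0, 0, -8]].
Applying the same elementary operations to the rows and columns of H produces a congruent diagonal matrix with entries -26, -162/13, -4/81, -8.
Counting signs: 4 negative.
H is negative definite, so the origin is a strict local maximum.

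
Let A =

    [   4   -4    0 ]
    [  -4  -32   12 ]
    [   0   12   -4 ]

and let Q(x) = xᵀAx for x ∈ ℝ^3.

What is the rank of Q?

2

Applying the same elementary operations to the rows and columns of A produces a congruent diagonal matrix with entries 4, -36, 0.
Counting signs: 1 positive, 1 negative, 1 zero.
The rank is the number of nonzero pivots: 2.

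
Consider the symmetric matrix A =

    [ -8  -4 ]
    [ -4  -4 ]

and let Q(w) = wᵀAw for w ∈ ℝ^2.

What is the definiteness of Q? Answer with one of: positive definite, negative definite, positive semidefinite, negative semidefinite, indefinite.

negative definite

For the 2×2 matrix [[-8, -4], [-4, -4]]: det = -8·-4 − (-4)² = 16, trace = -12.
det > 0 so both eigenvalues share the sign of the trace; trace = -12 < 0 ⇒ both negative.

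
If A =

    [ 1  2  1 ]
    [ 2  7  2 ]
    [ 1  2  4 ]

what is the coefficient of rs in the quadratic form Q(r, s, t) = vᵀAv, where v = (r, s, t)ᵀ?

4

The coefficient of rs is A[1,2] + A[2,1] = 2·2 = 4.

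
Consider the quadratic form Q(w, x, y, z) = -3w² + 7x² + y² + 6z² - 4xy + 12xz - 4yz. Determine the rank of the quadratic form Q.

Write A = [[-3, 0, 0, 0], [0, 7, -2, 6], [0, -2, 1, -2], [0, 6, -2, 6]].
Congruent diagonalization of A (simultaneous row and column reduction) yields pivots -3, 7, 3/7, 2/3.
That gives 3 positive, 1 negative pivots.
The rank is the number of nonzero pivots: 4.

4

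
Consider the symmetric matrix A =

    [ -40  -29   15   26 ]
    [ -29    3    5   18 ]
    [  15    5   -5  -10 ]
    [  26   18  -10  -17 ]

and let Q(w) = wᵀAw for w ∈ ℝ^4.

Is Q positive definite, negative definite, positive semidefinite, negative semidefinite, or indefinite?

indefinite

Applying the same elementary operations to the rows and columns of A produces a congruent diagonal matrix with entries -40, 961/40, -780/961, 5/39.
So there are 2 positive, 2 negative pivots.
Hence Q is indefinite.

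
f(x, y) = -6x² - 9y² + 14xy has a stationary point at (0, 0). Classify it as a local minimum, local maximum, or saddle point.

The Hessian at the origin is H = [[-12, 14], [14, -18]].
det H = -12·-18 − (14)² = 20 > 0 and H[1,1] = -12 < 0, so H is negative definite.
Therefore the origin is a local maximum.

local maximum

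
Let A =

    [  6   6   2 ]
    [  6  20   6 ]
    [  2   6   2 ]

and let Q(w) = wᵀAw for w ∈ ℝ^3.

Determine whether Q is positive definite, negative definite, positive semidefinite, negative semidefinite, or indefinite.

Congruent diagonalization of A (simultaneous row and column reduction) yields pivots 6, 14, 4/21.
Counting signs: 3 positive.
Hence Q is positive definite.

positive definite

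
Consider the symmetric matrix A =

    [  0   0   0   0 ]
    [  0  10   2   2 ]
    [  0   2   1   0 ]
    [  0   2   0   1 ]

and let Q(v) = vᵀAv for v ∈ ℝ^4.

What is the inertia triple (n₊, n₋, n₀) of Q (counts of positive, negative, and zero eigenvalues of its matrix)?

Row-reducing A symmetrically gives the diagonal entries 0, 10, 3/5, 1/3.
That gives 3 positive, 1 zero pivots.

(3, 0, 1)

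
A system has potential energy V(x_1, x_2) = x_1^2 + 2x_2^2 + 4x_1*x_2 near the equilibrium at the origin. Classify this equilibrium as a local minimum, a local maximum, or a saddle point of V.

saddle point

The Hessian at the origin is H = [[2, 4], [4, 4]].
det H = 2·4 − (4)² = -8 < 0, so H is indefinite.
Therefore the origin is a saddle point.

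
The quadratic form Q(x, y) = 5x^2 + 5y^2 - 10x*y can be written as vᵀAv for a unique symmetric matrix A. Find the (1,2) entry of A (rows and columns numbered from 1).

The coefficient of x·y in Q is -10. For a symmetric A this equals A[1,2] + A[2,1] = 2·A[1,2].
So A[1,2] = -10/2 = -5.

-5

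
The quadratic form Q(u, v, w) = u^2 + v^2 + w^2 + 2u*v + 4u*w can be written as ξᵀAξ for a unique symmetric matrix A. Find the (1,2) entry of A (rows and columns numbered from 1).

1

The coefficient of u·v in Q is 2. For a symmetric A this equals A[1,2] + A[2,1] = 2·A[1,2].
So A[1,2] = 2/2 = 1.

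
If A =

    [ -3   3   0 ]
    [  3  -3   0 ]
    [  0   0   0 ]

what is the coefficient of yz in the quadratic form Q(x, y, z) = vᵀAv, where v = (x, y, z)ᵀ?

0

The coefficient of yz is A[2,3] + A[3,2] = 2·0 = 0.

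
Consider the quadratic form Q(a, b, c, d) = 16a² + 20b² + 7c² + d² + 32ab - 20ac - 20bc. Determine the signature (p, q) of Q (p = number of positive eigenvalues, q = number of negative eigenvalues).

(4, 0)

The associated matrix is A = [[16, 16, -10, 0], [16, 20, -10, 0], [-10, -10, 7, 0], [0, 0, 0, 1]].
Applying the same elementary operations to the rows and columns of A produces a congruent diagonal matrix with entries 16, 4, 3/4, 1.
So there are 4 positive pivots.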